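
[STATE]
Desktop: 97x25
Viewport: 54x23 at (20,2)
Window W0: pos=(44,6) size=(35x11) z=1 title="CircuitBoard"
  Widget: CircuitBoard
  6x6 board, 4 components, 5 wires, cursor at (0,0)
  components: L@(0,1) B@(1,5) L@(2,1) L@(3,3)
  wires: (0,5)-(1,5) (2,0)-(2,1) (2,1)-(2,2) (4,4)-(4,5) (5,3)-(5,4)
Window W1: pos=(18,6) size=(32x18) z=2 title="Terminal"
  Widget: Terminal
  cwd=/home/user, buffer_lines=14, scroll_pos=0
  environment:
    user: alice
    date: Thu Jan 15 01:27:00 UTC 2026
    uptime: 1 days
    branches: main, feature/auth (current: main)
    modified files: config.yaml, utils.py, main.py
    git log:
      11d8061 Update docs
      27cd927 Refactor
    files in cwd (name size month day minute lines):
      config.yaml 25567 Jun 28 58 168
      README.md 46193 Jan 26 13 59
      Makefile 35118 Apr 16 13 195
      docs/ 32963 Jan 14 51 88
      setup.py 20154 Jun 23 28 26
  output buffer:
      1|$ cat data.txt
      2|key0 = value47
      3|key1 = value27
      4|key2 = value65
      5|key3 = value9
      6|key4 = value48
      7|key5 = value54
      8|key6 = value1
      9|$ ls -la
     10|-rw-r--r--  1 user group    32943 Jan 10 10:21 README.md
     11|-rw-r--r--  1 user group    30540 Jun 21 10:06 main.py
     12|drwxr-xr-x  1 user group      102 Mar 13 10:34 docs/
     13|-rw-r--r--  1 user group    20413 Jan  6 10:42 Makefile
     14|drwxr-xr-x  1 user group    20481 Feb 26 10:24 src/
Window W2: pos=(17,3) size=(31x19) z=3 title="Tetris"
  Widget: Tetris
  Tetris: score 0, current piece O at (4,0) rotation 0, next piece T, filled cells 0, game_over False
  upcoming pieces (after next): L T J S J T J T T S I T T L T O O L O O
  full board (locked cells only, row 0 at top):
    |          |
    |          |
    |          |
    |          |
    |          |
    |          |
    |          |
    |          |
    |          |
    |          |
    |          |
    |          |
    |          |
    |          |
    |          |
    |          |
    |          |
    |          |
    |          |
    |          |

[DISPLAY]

                                                      
━━━━━━━━━━━━━━━━━━━━━━━━━━━┓                          
etris                      ┃                          
───────────────────────────┨                          
        │Next:             ┃━┓━━━━━━━━━━━━━━━━━━━━━━━━
        │ ▒                ┃ ┃uitBoard                
        │▒▒▒               ┃─┨────────────────────────
        │                  ┃ ┃1 2 3 4 5               
        │                  ┃ ┃]  L               ·    
        │                  ┃ ┃                   │    
        │Score:            ┃ ┃                   B    
        │0                 ┃ ┃                        
        │                  ┃ ┃ ─ L ─ ·                
        │                  ┃ ┃                        
        │                  ┃ ┃━━━━━━━━━━━━━━━━━━━━━━━━
        │                  ┃ ┃                        
        │                  ┃2┃                        
        │                  ┃0┃                        
        │                  ┃ ┃                        
━━━━━━━━━━━━━━━━━━━━━━━━━━━┛0┃                        
rwxr-xr-x  1 user group    20┃                        
━━━━━━━━━━━━━━━━━━━━━━━━━━━━━┛                        
                                                      


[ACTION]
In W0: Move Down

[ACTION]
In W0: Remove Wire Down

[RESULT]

                                                      
━━━━━━━━━━━━━━━━━━━━━━━━━━━┓                          
etris                      ┃                          
───────────────────────────┨                          
        │Next:             ┃━┓━━━━━━━━━━━━━━━━━━━━━━━━
        │ ▒                ┃ ┃uitBoard                
        │▒▒▒               ┃─┨────────────────────────
        │                  ┃ ┃1 2 3 4 5               
        │                  ┃ ┃   L               ·    
        │                  ┃ ┃                   │    
        │Score:            ┃ ┃]                  B    
        │0                 ┃ ┃                        
        │                  ┃ ┃ ─ L ─ ·                
        │                  ┃ ┃                        
        │                  ┃ ┃━━━━━━━━━━━━━━━━━━━━━━━━
        │                  ┃ ┃                        
        │                  ┃2┃                        
        │                  ┃0┃                        
        │                  ┃ ┃                        
━━━━━━━━━━━━━━━━━━━━━━━━━━━┛0┃                        
rwxr-xr-x  1 user group    20┃                        
━━━━━━━━━━━━━━━━━━━━━━━━━━━━━┛                        
                                                      


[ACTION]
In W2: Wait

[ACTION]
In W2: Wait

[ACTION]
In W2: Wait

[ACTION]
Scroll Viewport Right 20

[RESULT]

                                                      
━━━━━━━┓                                              
       ┃                                              
───────┨                                              
       ┃━┓━━━━━━━━━━━━━━━━━━━━━━━━━━━━┓               
       ┃ ┃uitBoard                    ┃               
       ┃─┨────────────────────────────┨               
       ┃ ┃1 2 3 4 5                   ┃               
       ┃ ┃   L               ·        ┃               
       ┃ ┃                   │        ┃               
       ┃ ┃]                  B        ┃               
       ┃ ┃                            ┃               
       ┃ ┃ ─ L ─ ·                    ┃               
       ┃ ┃                            ┃               
       ┃ ┃━━━━━━━━━━━━━━━━━━━━━━━━━━━━┛               
       ┃ ┃                                            
       ┃2┃                                            
       ┃0┃                                            
       ┃ ┃                                            
━━━━━━━┛0┃                                            
oup    20┃                                            
━━━━━━━━━┛                                            
                                                      


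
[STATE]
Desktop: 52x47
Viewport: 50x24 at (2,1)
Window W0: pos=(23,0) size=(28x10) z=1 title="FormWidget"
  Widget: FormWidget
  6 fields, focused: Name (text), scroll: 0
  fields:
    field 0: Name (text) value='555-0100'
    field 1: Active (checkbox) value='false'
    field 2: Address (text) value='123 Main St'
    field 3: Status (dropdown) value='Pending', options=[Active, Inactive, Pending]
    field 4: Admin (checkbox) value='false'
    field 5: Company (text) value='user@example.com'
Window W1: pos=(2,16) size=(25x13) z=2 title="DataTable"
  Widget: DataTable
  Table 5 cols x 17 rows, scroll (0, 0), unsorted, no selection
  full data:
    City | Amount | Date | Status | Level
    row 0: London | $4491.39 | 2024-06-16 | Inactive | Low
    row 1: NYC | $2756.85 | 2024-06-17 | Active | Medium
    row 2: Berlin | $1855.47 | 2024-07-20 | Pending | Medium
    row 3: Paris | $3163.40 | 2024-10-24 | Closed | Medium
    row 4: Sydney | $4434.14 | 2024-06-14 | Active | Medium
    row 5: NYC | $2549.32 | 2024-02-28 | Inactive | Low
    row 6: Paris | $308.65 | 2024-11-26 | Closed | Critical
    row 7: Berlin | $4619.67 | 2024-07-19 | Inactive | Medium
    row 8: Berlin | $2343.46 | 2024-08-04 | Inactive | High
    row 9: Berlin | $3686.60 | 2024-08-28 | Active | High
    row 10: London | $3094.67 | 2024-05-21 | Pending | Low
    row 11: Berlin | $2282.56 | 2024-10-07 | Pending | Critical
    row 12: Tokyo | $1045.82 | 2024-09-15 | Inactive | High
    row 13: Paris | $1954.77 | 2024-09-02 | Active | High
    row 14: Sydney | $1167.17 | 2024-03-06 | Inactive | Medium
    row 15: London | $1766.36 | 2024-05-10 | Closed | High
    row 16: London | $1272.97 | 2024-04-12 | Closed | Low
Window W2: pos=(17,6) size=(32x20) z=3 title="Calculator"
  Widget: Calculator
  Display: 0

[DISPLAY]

                     ┃ FormWidget               ┃ 
                     ┠──────────────────────────┨ 
                     ┃> Name:       [555-0100  ]┃ 
                     ┃  Active:     [ ]         ┃ 
                     ┃  Address:    [123 Main S]┃ 
               ┏━━━━━━━━━━━━━━━━━━━━━━━━━━━━━━┓]┃ 
               ┃ Calculator                   ┃ ┃ 
               ┠──────────────────────────────┨]┃ 
               ┃                             0┃━┛ 
               ┃┌───┬───┬───┬───┐             ┃   
               ┃│ 7 │ 8 │ 9 │ ÷ │             ┃   
               ┃├───┼───┼───┼───┤             ┃   
               ┃│ 4 │ 5 │ 6 │ × │             ┃   
               ┃├───┼───┼───┼───┤             ┃   
               ┃│ 1 │ 2 │ 3 │ - │             ┃   
┏━━━━━━━━━━━━━━┃├───┼───┼───┼───┤             ┃   
┃ DataTable    ┃│ 0 │ . │ = │ + │             ┃   
┠──────────────┃├───┼───┼───┼───┤             ┃   
┃City  │Amount ┃│ C │ MC│ MR│ M+│             ┃   
┃──────┼───────┃└───┴───┴───┴───┘             ┃   
┃London│$4491.3┃                              ┃   
┃NYC   │$2756.8┃                              ┃   
┃Berlin│$1855.4┃                              ┃   
┃Paris │$3163.4┃                              ┃   


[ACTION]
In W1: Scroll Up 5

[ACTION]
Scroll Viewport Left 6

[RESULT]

                       ┃ FormWidget               
                       ┠──────────────────────────
                       ┃> Name:       [555-0100  ]
                       ┃  Active:     [ ]         
                       ┃  Address:    [123 Main S]
                 ┏━━━━━━━━━━━━━━━━━━━━━━━━━━━━━━┓]
                 ┃ Calculator                   ┃ 
                 ┠──────────────────────────────┨]
                 ┃                             0┃━
                 ┃┌───┬───┬───┬───┐             ┃ 
                 ┃│ 7 │ 8 │ 9 │ ÷ │             ┃ 
                 ┃├───┼───┼───┼───┤             ┃ 
                 ┃│ 4 │ 5 │ 6 │ × │             ┃ 
                 ┃├───┼───┼───┼───┤             ┃ 
                 ┃│ 1 │ 2 │ 3 │ - │             ┃ 
  ┏━━━━━━━━━━━━━━┃├───┼───┼───┼───┤             ┃ 
  ┃ DataTable    ┃│ 0 │ . │ = │ + │             ┃ 
  ┠──────────────┃├───┼───┼───┼───┤             ┃ 
  ┃City  │Amount ┃│ C │ MC│ MR│ M+│             ┃ 
  ┃──────┼───────┃└───┴───┴───┴───┘             ┃ 
  ┃London│$4491.3┃                              ┃ 
  ┃NYC   │$2756.8┃                              ┃ 
  ┃Berlin│$1855.4┃                              ┃ 
  ┃Paris │$3163.4┃                              ┃ 


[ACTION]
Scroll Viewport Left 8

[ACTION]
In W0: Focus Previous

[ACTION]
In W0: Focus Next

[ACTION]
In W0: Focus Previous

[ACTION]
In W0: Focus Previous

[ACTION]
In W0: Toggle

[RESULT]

                       ┃ FormWidget               
                       ┠──────────────────────────
                       ┃  Name:       [555-0100  ]
                       ┃  Active:     [ ]         
                       ┃  Address:    [123 Main S]
                 ┏━━━━━━━━━━━━━━━━━━━━━━━━━━━━━━┓]
                 ┃ Calculator                   ┃ 
                 ┠──────────────────────────────┨]
                 ┃                             0┃━
                 ┃┌───┬───┬───┬───┐             ┃ 
                 ┃│ 7 │ 8 │ 9 │ ÷ │             ┃ 
                 ┃├───┼───┼───┼───┤             ┃ 
                 ┃│ 4 │ 5 │ 6 │ × │             ┃ 
                 ┃├───┼───┼───┼───┤             ┃ 
                 ┃│ 1 │ 2 │ 3 │ - │             ┃ 
  ┏━━━━━━━━━━━━━━┃├───┼───┼───┼───┤             ┃ 
  ┃ DataTable    ┃│ 0 │ . │ = │ + │             ┃ 
  ┠──────────────┃├───┼───┼───┼───┤             ┃ 
  ┃City  │Amount ┃│ C │ MC│ MR│ M+│             ┃ 
  ┃──────┼───────┃└───┴───┴───┴───┘             ┃ 
  ┃London│$4491.3┃                              ┃ 
  ┃NYC   │$2756.8┃                              ┃ 
  ┃Berlin│$1855.4┃                              ┃ 
  ┃Paris │$3163.4┃                              ┃ 


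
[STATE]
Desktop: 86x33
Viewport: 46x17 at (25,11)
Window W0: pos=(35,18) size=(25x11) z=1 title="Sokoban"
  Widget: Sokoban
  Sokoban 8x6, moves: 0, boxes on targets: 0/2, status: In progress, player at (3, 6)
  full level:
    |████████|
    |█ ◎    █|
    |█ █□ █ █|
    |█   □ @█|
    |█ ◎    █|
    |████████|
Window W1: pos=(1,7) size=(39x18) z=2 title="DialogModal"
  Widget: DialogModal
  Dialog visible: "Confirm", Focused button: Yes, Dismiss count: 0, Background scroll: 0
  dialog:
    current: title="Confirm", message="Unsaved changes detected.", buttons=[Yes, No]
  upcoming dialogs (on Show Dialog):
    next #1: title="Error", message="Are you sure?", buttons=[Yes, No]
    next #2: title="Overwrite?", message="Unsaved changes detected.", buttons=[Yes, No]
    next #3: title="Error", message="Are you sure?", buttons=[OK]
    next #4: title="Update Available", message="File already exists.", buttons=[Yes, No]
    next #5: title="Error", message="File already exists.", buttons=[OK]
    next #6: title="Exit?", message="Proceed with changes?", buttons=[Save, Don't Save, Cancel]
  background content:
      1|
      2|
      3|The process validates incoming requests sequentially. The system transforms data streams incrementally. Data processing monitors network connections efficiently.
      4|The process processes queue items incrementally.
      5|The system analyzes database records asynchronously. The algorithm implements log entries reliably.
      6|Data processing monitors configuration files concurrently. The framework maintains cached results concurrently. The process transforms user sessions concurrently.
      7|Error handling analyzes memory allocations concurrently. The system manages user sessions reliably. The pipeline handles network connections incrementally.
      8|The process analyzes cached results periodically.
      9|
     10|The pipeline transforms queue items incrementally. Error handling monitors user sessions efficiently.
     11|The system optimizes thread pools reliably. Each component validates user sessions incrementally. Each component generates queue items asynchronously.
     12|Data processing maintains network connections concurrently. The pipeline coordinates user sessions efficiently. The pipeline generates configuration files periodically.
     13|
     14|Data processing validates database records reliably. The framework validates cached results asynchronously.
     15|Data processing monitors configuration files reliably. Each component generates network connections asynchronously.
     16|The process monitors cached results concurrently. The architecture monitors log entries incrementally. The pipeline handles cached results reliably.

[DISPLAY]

              ┃                               
ncoming reques┃                               
ueue items inc┃                               
─────────┐rds ┃                               
         │atio┃                               
etected. │loca┃                               
         │ts p┃                               
─────────┘    ┃━━━━━━━━━━━━━━━━━━━┓           
 queue items i┃oban               ┃           
read pools rel┃───────────────────┨           
ns network con┃████               ┃           
              ┃   █               ┃           
es database re┃ █ █               ┃           
━━━━━━━━━━━━━━┛□ @█               ┃           
          ┃█ ◎    █               ┃           
          ┃████████               ┃           
          ┃Moves: 0  0/2          ┃           


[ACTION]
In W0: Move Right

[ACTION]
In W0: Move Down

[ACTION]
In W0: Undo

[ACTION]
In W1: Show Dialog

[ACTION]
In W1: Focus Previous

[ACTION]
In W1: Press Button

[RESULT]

              ┃                               
ncoming reques┃                               
ueue items inc┃                               
abase records ┃                               
s configuratio┃                               
 memory alloca┃                               
ched results p┃                               
              ┃━━━━━━━━━━━━━━━━━━━┓           
 queue items i┃oban               ┃           
read pools rel┃───────────────────┨           
ns network con┃████               ┃           
              ┃   █               ┃           
es database re┃ █ █               ┃           
━━━━━━━━━━━━━━┛□ @█               ┃           
          ┃█ ◎    █               ┃           
          ┃████████               ┃           
          ┃Moves: 0  0/2          ┃           


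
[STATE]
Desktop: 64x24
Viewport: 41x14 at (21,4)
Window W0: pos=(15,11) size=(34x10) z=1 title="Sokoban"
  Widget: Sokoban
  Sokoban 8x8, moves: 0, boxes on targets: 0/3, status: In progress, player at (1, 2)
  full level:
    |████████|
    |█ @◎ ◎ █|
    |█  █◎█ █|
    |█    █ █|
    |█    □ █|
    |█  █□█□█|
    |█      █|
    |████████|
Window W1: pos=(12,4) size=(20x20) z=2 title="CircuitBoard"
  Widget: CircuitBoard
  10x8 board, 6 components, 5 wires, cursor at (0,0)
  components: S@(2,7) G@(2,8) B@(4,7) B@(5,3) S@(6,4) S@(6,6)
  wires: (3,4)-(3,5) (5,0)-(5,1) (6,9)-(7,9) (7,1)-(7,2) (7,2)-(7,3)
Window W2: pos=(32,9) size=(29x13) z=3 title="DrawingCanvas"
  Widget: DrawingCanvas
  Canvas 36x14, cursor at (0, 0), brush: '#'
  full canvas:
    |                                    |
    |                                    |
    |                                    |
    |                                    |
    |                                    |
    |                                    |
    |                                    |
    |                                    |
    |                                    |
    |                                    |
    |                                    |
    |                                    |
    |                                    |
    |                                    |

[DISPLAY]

━━━━━━━━━━┓                              
Board     ┃                              
──────────┨                              
 3 4 5 6 7┃                              
          ┃                              
          ┃┏━━━━━━━━━━━━━━━━━━━━━━━━━━━┓ 
          ┃┃ DrawingCanvas             ┃ 
          ┃┠───────────────────────────┨ 
          ┃┃+                          ┃ 
          ┃┃                           ┃ 
          ┃┃                           ┃ 
          ┃┃                           ┃ 
          ┃┃                           ┃ 
          ┃┃                           ┃ 


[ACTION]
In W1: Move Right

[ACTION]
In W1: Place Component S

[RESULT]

━━━━━━━━━━┓                              
Board     ┃                              
──────────┨                              
 3 4 5 6 7┃                              
S]        ┃                              
          ┃┏━━━━━━━━━━━━━━━━━━━━━━━━━━━┓ 
          ┃┃ DrawingCanvas             ┃ 
          ┃┠───────────────────────────┨ 
          ┃┃+                          ┃ 
          ┃┃                           ┃ 
          ┃┃                           ┃ 
          ┃┃                           ┃ 
          ┃┃                           ┃ 
          ┃┃                           ┃ 


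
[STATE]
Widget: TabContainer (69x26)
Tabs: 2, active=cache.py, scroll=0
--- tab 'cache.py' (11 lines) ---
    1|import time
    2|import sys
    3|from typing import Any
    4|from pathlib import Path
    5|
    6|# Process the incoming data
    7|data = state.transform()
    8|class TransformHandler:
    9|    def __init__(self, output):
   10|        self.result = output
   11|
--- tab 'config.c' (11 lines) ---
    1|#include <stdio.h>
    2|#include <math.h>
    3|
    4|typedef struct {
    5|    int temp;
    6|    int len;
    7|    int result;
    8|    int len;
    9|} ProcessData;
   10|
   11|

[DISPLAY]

[cache.py]│ config.c                                                 
─────────────────────────────────────────────────────────────────────
import time                                                          
import sys                                                           
from typing import Any                                               
from pathlib import Path                                             
                                                                     
# Process the incoming data                                          
data = state.transform()                                             
class TransformHandler:                                              
    def __init__(self, output):                                      
        self.result = output                                         
                                                                     
                                                                     
                                                                     
                                                                     
                                                                     
                                                                     
                                                                     
                                                                     
                                                                     
                                                                     
                                                                     
                                                                     
                                                                     
                                                                     


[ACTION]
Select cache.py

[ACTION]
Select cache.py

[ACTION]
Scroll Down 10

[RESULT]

[cache.py]│ config.c                                                 
─────────────────────────────────────────────────────────────────────
                                                                     
                                                                     
                                                                     
                                                                     
                                                                     
                                                                     
                                                                     
                                                                     
                                                                     
                                                                     
                                                                     
                                                                     
                                                                     
                                                                     
                                                                     
                                                                     
                                                                     
                                                                     
                                                                     
                                                                     
                                                                     
                                                                     
                                                                     
                                                                     


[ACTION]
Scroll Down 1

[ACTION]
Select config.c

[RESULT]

 cache.py │[config.c]                                                
─────────────────────────────────────────────────────────────────────
#include <stdio.h>                                                   
#include <math.h>                                                    
                                                                     
typedef struct {                                                     
    int temp;                                                        
    int len;                                                         
    int result;                                                      
    int len;                                                         
} ProcessData;                                                       
                                                                     
                                                                     
                                                                     
                                                                     
                                                                     
                                                                     
                                                                     
                                                                     
                                                                     
                                                                     
                                                                     
                                                                     
                                                                     
                                                                     
                                                                     


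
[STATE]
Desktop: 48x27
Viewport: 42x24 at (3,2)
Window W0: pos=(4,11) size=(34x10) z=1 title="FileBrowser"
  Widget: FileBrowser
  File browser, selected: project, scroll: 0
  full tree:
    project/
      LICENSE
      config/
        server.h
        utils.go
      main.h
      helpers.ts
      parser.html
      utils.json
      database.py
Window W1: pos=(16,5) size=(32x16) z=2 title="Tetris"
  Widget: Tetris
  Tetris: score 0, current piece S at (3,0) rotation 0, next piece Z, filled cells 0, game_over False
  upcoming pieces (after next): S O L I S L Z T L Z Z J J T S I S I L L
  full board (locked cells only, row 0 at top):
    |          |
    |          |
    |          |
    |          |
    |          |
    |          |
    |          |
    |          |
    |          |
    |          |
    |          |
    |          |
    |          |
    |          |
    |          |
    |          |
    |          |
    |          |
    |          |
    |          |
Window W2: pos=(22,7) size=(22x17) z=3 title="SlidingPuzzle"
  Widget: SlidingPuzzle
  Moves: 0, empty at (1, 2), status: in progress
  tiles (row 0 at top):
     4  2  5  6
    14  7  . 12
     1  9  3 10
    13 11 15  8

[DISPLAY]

                                          
                                          
                                          
             ┏━━━━━━━━━━━━━━━━━━━━━━━━━━━━
             ┃ Tetris                     
             ┠─────┏━━━━━━━━━━━━━━━━━━━━┓─
             ┃     ┃ SlidingPuzzle      ┃ 
             ┃     ┠────────────────────┨ 
             ┃     ┃┌────┬────┬────┬────┃ 
 ┏━━━━━━━━━━━┃     ┃│  4 │  2 │  5 │  6 ┃ 
 ┃ FileBrowse┃     ┃├────┼────┼────┼────┃ 
 ┠───────────┃     ┃│ 14 │  7 │    │ 12 ┃ 
 ┃> [-] proje┃     ┃├────┼────┼────┼────┃ 
 ┃    LICENSE┃     ┃│  1 │  9 │  3 │ 10 ┃ 
 ┃    [+] con┃     ┃├────┼────┼────┼────┃ 
 ┃    main.h ┃     ┃│ 13 │ 11 │ 15 │  8 ┃ 
 ┃    helpers┃     ┃└────┴────┴────┴────┃ 
 ┃    parser.┃     ┃Moves: 0            ┃ 
 ┗━━━━━━━━━━━┗━━━━━┃                    ┃━
                   ┃                    ┃ 
                   ┃                    ┃ 
                   ┗━━━━━━━━━━━━━━━━━━━━┛ 
                                          
                                          


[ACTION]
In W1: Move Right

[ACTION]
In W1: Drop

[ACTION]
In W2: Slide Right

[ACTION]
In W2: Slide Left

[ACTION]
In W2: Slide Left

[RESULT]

                                          
                                          
                                          
             ┏━━━━━━━━━━━━━━━━━━━━━━━━━━━━
             ┃ Tetris                     
             ┠─────┏━━━━━━━━━━━━━━━━━━━━┓─
             ┃     ┃ SlidingPuzzle      ┃ 
             ┃     ┠────────────────────┨ 
             ┃     ┃┌────┬────┬────┬────┃ 
 ┏━━━━━━━━━━━┃     ┃│  4 │  2 │  5 │  6 ┃ 
 ┃ FileBrowse┃     ┃├────┼────┼────┼────┃ 
 ┠───────────┃     ┃│ 14 │  7 │ 12 │    ┃ 
 ┃> [-] proje┃     ┃├────┼────┼────┼────┃ 
 ┃    LICENSE┃     ┃│  1 │  9 │  3 │ 10 ┃ 
 ┃    [+] con┃     ┃├────┼────┼────┼────┃ 
 ┃    main.h ┃     ┃│ 13 │ 11 │ 15 │  8 ┃ 
 ┃    helpers┃     ┃└────┴────┴────┴────┃ 
 ┃    parser.┃     ┃Moves: 3            ┃ 
 ┗━━━━━━━━━━━┗━━━━━┃                    ┃━
                   ┃                    ┃ 
                   ┃                    ┃ 
                   ┗━━━━━━━━━━━━━━━━━━━━┛ 
                                          
                                          


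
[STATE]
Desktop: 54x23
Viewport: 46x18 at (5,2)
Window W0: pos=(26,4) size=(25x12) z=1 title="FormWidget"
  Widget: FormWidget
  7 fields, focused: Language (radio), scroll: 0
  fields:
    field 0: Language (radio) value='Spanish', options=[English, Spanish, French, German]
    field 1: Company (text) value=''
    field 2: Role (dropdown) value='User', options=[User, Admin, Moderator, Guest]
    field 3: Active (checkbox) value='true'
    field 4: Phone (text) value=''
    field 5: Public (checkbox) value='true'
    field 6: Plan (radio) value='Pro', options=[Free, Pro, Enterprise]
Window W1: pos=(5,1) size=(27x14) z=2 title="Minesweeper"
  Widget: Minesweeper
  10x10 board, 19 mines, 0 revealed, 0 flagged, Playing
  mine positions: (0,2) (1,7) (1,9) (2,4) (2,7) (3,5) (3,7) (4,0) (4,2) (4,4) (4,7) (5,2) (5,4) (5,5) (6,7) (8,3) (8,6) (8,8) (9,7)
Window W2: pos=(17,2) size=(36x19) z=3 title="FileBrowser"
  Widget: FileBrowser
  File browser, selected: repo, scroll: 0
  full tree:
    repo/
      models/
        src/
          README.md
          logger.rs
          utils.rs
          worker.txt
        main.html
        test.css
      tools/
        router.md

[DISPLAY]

┃ Minesweepe┏━━━━━━━━━━━━━━━━━━━━━━━━━━━━━━━━━
┠───────────┃ FileBrowser                     
┃■■■■■■■■■■ ┠─────────────────────────────────
┃■■■■■■■■■■ ┃> [-] repo/                      
┃■■■■■■■■■■ ┃    [+] models/                  
┃■■■■■■■■■■ ┃    [+] tools/                   
┃■■■■■■■■■■ ┃                                 
┃■■■■■■■■■■ ┃                                 
┃■■■■■■■■■■ ┃                                 
┃■■■■■■■■■■ ┃                                 
┃■■■■■■■■■■ ┃                                 
┃■■■■■■■■■■ ┃                                 
┗━━━━━━━━━━━┃                                 
            ┃                                 
            ┃                                 
            ┃                                 
            ┃                                 
            ┃                                 


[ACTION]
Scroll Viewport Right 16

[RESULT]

inesweepe┏━━━━━━━━━━━━━━━━━━━━━━━━━━━━━━━━━━┓ 
─────────┃ FileBrowser                      ┃ 
■■■■■■■■ ┠──────────────────────────────────┨ 
■■■■■■■■ ┃> [-] repo/                       ┃ 
■■■■■■■■ ┃    [+] models/                   ┃ 
■■■■■■■■ ┃    [+] tools/                    ┃ 
■■■■■■■■ ┃                                  ┃ 
■■■■■■■■ ┃                                  ┃ 
■■■■■■■■ ┃                                  ┃ 
■■■■■■■■ ┃                                  ┃ 
■■■■■■■■ ┃                                  ┃ 
■■■■■■■■ ┃                                  ┃ 
━━━━━━━━━┃                                  ┃ 
         ┃                                  ┃ 
         ┃                                  ┃ 
         ┃                                  ┃ 
         ┃                                  ┃ 
         ┃                                  ┃ 


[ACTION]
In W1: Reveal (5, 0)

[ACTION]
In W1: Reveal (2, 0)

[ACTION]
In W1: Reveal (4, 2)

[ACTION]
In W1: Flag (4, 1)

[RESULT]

inesweepe┏━━━━━━━━━━━━━━━━━━━━━━━━━━━━━━━━━━┓ 
─────────┃ FileBrowser                      ┃ 
✹■■■■■■■ ┠──────────────────────────────────┨ 
12■■■✹■✹ ┃> [-] repo/                       ┃ 
 1✹■■✹■■ ┃    [+] models/                   ┃ 
13■✹■✹■■ ┃    [+] tools/                    ┃ 
✹■✹■■✹■■ ┃                                  ┃ 
✹■✹✹■■■■ ┃                                  ┃ 
■■■■■✹■■ ┃                                  ┃ 
■■■■■■■■ ┃                                  ┃ 
■✹■■✹■✹■ ┃                                  ┃ 
■■■■■✹■■ ┃                                  ┃ 
━━━━━━━━━┃                                  ┃ 
         ┃                                  ┃ 
         ┃                                  ┃ 
         ┃                                  ┃ 
         ┃                                  ┃ 
         ┃                                  ┃ 


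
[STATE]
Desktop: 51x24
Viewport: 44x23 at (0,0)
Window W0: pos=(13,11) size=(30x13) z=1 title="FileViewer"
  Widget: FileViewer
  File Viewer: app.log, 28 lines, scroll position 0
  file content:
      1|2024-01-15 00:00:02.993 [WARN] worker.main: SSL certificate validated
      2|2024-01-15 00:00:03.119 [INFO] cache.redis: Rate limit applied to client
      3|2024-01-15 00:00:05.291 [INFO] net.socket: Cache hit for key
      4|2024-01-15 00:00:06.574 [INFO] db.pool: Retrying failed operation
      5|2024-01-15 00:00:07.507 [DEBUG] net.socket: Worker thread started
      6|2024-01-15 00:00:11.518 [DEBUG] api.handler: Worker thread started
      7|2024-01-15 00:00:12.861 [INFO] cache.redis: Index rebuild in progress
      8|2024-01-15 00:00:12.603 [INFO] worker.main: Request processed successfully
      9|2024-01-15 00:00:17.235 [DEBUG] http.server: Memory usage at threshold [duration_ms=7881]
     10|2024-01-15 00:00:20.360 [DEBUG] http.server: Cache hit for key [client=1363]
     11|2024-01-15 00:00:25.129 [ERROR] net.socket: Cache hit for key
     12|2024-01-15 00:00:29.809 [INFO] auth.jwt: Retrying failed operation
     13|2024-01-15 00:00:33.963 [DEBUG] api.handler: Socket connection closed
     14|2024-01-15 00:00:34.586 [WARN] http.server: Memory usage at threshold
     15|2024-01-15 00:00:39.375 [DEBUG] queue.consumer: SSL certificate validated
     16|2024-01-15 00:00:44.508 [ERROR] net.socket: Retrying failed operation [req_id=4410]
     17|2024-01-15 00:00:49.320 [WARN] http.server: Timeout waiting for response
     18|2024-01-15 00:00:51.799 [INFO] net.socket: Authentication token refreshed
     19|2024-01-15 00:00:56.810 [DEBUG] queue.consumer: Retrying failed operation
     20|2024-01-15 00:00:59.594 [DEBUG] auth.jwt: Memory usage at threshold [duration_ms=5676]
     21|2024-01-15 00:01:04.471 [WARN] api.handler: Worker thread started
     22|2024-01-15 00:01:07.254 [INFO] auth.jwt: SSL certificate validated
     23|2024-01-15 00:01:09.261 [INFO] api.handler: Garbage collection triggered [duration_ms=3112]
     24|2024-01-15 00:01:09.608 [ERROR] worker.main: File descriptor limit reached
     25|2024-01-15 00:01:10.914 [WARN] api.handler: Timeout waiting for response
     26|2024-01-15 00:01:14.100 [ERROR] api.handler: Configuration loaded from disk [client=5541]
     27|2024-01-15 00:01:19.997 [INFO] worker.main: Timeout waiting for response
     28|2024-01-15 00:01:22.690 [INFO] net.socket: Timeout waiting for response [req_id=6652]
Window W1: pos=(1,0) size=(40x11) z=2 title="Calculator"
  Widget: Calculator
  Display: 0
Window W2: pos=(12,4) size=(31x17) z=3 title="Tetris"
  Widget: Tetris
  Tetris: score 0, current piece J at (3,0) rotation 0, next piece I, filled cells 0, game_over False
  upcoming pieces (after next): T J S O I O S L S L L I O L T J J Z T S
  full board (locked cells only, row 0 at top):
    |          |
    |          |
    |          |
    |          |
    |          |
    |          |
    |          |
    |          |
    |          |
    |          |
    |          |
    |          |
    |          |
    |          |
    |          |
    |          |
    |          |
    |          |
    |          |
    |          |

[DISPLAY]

 ┏━━━━━━━━━━━━━━━━━━━━━━━━━━━━━━━━━━━━━━┓   
 ┃ Calculator                           ┃   
 ┠──────────────────────────────────────┨   
 ┃                                     0┃   
 ┃┌───┬───┬─┏━━━━━━━━━━━━━━━━━━━━━━━━━━━━━┓ 
 ┃│ 7 │ 8 │ ┃ Tetris                      ┃ 
 ┃├───┼───┼─┠─────────────────────────────┨ 
 ┃│ 4 │ 5 │ ┃          │Next:             ┃ 
 ┃├───┼───┼─┃          │████              ┃ 
 ┃│ 1 │ 2 │ ┃          │                  ┃ 
 ┗━━━━━━━━━━┃          │                  ┃ 
            ┃          │                  ┃ 
            ┃          │                  ┃ 
            ┃          │Score:            ┃ 
            ┃          │0                 ┃ 
            ┃          │                  ┃ 
            ┃          │                  ┃ 
            ┃          │                  ┃ 
            ┃          │                  ┃ 
            ┃          │                  ┃ 
            ┗━━━━━━━━━━━━━━━━━━━━━━━━━━━━━┛ 
             ┃2024-01-15 00:00:12.603 [IN░┃ 
             ┃2024-01-15 00:00:17.235 [DE▼┃ 


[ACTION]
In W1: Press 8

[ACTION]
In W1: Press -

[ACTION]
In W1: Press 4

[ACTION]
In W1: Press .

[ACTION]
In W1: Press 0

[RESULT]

 ┏━━━━━━━━━━━━━━━━━━━━━━━━━━━━━━━━━━━━━━┓   
 ┃ Calculator                           ┃   
 ┠──────────────────────────────────────┨   
 ┃                                   4.0┃   
 ┃┌───┬───┬─┏━━━━━━━━━━━━━━━━━━━━━━━━━━━━━┓ 
 ┃│ 7 │ 8 │ ┃ Tetris                      ┃ 
 ┃├───┼───┼─┠─────────────────────────────┨ 
 ┃│ 4 │ 5 │ ┃          │Next:             ┃ 
 ┃├───┼───┼─┃          │████              ┃ 
 ┃│ 1 │ 2 │ ┃          │                  ┃ 
 ┗━━━━━━━━━━┃          │                  ┃ 
            ┃          │                  ┃ 
            ┃          │                  ┃ 
            ┃          │Score:            ┃ 
            ┃          │0                 ┃ 
            ┃          │                  ┃ 
            ┃          │                  ┃ 
            ┃          │                  ┃ 
            ┃          │                  ┃ 
            ┃          │                  ┃ 
            ┗━━━━━━━━━━━━━━━━━━━━━━━━━━━━━┛ 
             ┃2024-01-15 00:00:12.603 [IN░┃ 
             ┃2024-01-15 00:00:17.235 [DE▼┃ 
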